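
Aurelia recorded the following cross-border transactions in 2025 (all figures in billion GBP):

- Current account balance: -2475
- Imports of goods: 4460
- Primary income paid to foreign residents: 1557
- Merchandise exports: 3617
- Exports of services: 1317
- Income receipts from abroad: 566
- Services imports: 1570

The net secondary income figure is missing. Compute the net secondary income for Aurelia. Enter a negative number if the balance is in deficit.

Current account = goods balance + services balance + net primary income + net secondary income
Sum of the known components = -2087
Net secondary income = CA - (known components) = -2475 - (-2087) = -388

-388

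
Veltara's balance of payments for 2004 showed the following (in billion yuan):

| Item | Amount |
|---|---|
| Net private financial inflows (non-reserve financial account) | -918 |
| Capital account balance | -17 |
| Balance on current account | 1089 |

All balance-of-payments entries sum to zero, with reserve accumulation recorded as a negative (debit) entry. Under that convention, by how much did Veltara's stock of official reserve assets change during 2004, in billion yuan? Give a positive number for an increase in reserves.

Official reserve transactions balance = -(1089 + (-17) + (-918)) = -154
An accumulation of reserves is recorded as a debit (negative entry), so the change in the stock of reserves is the negative of that balance.
Change in official reserves = -(-154) = 154

154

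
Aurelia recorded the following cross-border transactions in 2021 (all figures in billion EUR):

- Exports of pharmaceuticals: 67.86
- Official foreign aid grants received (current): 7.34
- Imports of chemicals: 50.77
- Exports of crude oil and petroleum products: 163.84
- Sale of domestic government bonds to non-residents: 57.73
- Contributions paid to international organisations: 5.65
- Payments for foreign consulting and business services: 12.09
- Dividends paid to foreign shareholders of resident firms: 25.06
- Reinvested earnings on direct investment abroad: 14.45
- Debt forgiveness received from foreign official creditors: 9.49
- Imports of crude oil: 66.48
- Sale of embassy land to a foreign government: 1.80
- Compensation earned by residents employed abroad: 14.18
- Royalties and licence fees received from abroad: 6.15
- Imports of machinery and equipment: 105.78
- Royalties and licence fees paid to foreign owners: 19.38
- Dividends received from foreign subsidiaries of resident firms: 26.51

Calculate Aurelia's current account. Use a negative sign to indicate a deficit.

15.12

Goods: -50.77 - 66.48 - 105.78 + 67.86 + 163.84 = 8.67
Services: 6.15 - 12.09 - 19.38 = -25.32
Primary income: 14.45 + 14.18 - 25.06 + 26.51 = 30.08
Secondary income: 7.34 - 5.65 = 1.69
Current account = 8.67 + (-25.32) + 30.08 + 1.69 = 15.12
(Excluded from the current account — financial account: sale of domestic government bonds to non-residents 57.73; capital account: debt forgiveness received from foreign official creditors 9.49, sale of embassy land to a foreign government 1.80.)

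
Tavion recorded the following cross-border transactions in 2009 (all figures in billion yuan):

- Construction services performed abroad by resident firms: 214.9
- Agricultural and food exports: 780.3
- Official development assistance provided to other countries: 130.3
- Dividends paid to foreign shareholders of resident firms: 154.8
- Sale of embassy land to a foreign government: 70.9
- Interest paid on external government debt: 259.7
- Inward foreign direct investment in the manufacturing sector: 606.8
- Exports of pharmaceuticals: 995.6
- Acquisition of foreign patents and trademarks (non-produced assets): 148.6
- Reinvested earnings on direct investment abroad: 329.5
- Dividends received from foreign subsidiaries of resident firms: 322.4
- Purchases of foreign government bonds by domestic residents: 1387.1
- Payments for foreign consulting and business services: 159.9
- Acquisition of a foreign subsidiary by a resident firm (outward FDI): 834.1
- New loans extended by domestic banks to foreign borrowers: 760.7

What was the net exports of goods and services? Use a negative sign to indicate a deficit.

Goods: 995.6 + 780.3 = 1775.9
Services: -159.9 + 214.9 = 55.0
Trade balance = 1775.9 + 55.0 = 1830.9
(Excluded from the trade balance — secondary income: official development assistance provided to other countries 130.3; primary income: dividends paid to foreign shareholders of resident firms 154.8, interest paid on external government debt 259.7, reinvested earnings on direct investment abroad 329.5, dividends received from foreign subsidiaries of resident firms 322.4; capital account: sale of embassy land to a foreign government 70.9, acquisition of foreign patents and trademarks (non-produced assets) 148.6; financial account: inward foreign direct investment in the manufacturing sector 606.8, purchases of foreign government bonds by domestic residents 1387.1, acquisition of a foreign subsidiary by a resident firm (outward FDI) 834.1, new loans extended by domestic banks to foreign borrowers 760.7.)

1830.9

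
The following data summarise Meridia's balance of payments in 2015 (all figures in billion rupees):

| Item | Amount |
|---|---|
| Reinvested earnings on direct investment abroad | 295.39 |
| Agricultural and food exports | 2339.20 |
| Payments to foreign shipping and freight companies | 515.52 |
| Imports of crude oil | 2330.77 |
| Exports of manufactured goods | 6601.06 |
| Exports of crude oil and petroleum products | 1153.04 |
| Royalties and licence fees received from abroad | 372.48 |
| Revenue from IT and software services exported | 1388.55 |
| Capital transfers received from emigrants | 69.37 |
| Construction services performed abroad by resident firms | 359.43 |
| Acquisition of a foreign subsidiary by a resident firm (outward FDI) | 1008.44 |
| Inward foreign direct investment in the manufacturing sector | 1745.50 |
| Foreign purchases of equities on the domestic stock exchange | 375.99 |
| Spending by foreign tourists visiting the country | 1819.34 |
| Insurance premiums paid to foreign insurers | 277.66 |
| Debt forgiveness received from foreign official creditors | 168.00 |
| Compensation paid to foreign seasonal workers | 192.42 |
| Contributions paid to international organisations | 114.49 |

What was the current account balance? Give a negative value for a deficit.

10897.63

Goods: 1153.04 + 2339.20 - 2330.77 + 6601.06 = 7762.53
Services: 1819.34 + 372.48 + 1388.55 - 277.66 + 359.43 - 515.52 = 3146.62
Primary income: -192.42 + 295.39 = 102.97
Secondary income: -114.49
Current account = 7762.53 + 3146.62 + 102.97 + (-114.49) = 10897.63
(Excluded from the current account — capital account: capital transfers received from emigrants 69.37, debt forgiveness received from foreign official creditors 168.00; financial account: acquisition of a foreign subsidiary by a resident firm (outward FDI) 1008.44, inward foreign direct investment in the manufacturing sector 1745.50, foreign purchases of equities on the domestic stock exchange 375.99.)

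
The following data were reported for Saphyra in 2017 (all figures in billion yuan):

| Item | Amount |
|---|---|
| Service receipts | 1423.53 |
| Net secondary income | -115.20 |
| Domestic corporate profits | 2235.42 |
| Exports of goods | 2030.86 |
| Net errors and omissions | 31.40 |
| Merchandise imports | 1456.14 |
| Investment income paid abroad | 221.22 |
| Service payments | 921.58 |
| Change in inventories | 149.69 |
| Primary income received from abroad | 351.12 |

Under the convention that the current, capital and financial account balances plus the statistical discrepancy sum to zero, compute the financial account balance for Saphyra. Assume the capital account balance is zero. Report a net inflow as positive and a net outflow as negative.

-1122.77

Goods balance = 2030.86 - 1456.14 = 574.72
Services balance = 1423.53 - 921.58 = 501.95
Trade balance (goods + services) = 574.72 + 501.95 = 1076.67
Net primary income = 351.12 - 221.22 = 129.90
Net secondary income = -115.20
Current account = 1076.67 + 129.90 + (-115.20) = 1091.37
Financial account = -(1091.37 + 31.40) = -1122.77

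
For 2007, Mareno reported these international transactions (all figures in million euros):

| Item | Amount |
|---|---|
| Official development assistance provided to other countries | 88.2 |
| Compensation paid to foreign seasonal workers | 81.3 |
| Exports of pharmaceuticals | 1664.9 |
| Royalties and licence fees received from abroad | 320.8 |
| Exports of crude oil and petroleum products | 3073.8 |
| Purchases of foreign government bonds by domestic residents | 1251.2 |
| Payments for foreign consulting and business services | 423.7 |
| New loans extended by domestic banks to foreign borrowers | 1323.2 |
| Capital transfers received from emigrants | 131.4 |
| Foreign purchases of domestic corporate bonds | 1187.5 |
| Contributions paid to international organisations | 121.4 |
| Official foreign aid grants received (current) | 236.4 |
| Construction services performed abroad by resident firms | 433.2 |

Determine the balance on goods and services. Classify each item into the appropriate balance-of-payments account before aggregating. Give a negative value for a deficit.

5069.0

Goods: 1664.9 + 3073.8 = 4738.7
Services: 433.2 - 423.7 + 320.8 = 330.3
Trade balance = 4738.7 + 330.3 = 5069.0
(Excluded from the trade balance — secondary income: official development assistance provided to other countries 88.2, contributions paid to international organisations 121.4, official foreign aid grants received (current) 236.4; primary income: compensation paid to foreign seasonal workers 81.3; financial account: purchases of foreign government bonds by domestic residents 1251.2, new loans extended by domestic banks to foreign borrowers 1323.2, foreign purchases of domestic corporate bonds 1187.5; capital account: capital transfers received from emigrants 131.4.)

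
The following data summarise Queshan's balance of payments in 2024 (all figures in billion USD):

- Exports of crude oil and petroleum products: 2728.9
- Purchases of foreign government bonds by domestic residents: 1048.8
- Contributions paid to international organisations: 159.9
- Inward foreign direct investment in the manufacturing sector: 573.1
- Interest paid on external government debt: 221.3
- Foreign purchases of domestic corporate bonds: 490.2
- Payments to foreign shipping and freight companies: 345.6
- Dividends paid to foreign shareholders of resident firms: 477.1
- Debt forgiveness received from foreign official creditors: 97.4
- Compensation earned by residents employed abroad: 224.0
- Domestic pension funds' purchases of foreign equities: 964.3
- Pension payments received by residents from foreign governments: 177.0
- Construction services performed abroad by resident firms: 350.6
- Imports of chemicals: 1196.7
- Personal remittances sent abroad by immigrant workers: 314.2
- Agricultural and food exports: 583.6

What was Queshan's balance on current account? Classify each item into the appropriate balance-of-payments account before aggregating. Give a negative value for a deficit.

1349.3

Goods: -1196.7 + 583.6 + 2728.9 = 2115.8
Services: -345.6 + 350.6 = 5.0
Primary income: 224.0 - 477.1 - 221.3 = -474.4
Secondary income: -314.2 - 159.9 + 177.0 = -297.1
Current account = 2115.8 + 5.0 + (-474.4) + (-297.1) = 1349.3
(Excluded from the current account — financial account: purchases of foreign government bonds by domestic residents 1048.8, inward foreign direct investment in the manufacturing sector 573.1, foreign purchases of domestic corporate bonds 490.2, domestic pension funds' purchases of foreign equities 964.3; capital account: debt forgiveness received from foreign official creditors 97.4.)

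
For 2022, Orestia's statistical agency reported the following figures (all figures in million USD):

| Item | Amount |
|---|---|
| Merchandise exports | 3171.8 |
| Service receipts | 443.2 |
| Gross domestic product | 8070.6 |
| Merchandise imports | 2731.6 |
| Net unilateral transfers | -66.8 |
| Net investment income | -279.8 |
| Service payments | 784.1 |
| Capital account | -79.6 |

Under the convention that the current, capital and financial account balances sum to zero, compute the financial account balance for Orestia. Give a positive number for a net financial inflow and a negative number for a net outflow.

Goods balance = 3171.8 - 2731.6 = 440.2
Services balance = 443.2 - 784.1 = -340.9
Trade balance (goods + services) = 440.2 + (-340.9) = 99.3
Net primary income = -279.8
Net secondary income = -66.8
Current account = 99.3 + (-279.8) + (-66.8) = -247.3
Financial account = -(-247.3 + (-79.6)) = 326.9

326.9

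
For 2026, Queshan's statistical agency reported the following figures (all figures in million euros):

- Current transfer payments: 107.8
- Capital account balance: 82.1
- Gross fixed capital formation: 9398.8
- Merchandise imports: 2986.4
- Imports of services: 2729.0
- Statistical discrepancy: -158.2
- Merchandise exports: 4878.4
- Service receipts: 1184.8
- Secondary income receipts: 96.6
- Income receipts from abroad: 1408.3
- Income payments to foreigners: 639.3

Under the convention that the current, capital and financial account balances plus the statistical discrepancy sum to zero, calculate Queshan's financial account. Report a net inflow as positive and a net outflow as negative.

-1029.5

Goods balance = 4878.4 - 2986.4 = 1892.0
Services balance = 1184.8 - 2729.0 = -1544.2
Trade balance (goods + services) = 1892.0 + (-1544.2) = 347.8
Net primary income = 1408.3 - 639.3 = 769.0
Net secondary income = 96.6 - 107.8 = -11.2
Current account = 347.8 + 769.0 + (-11.2) = 1105.6
Financial account = -(1105.6 + 82.1 + (-158.2)) = -1029.5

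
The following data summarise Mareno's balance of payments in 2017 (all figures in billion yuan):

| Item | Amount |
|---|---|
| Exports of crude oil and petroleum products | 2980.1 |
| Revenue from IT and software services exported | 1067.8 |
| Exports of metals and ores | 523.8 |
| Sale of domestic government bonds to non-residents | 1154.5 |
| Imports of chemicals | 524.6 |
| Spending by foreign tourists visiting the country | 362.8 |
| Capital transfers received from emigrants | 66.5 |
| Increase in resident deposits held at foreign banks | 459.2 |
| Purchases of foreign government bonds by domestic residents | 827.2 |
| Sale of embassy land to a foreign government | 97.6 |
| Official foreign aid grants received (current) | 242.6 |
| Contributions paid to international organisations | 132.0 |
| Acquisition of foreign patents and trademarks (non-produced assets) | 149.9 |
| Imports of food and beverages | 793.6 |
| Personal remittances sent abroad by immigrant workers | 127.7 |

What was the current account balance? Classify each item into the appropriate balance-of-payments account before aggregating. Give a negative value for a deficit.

Goods: -793.6 + 523.8 - 524.6 + 2980.1 = 2185.7
Services: 1067.8 + 362.8 = 1430.6
Secondary income: -132.0 - 127.7 + 242.6 = -17.1
Current account = 2185.7 + 1430.6 + (-17.1) = 3599.2
(Excluded from the current account — financial account: sale of domestic government bonds to non-residents 1154.5, increase in resident deposits held at foreign banks 459.2, purchases of foreign government bonds by domestic residents 827.2; capital account: capital transfers received from emigrants 66.5, sale of embassy land to a foreign government 97.6, acquisition of foreign patents and trademarks (non-produced assets) 149.9.)

3599.2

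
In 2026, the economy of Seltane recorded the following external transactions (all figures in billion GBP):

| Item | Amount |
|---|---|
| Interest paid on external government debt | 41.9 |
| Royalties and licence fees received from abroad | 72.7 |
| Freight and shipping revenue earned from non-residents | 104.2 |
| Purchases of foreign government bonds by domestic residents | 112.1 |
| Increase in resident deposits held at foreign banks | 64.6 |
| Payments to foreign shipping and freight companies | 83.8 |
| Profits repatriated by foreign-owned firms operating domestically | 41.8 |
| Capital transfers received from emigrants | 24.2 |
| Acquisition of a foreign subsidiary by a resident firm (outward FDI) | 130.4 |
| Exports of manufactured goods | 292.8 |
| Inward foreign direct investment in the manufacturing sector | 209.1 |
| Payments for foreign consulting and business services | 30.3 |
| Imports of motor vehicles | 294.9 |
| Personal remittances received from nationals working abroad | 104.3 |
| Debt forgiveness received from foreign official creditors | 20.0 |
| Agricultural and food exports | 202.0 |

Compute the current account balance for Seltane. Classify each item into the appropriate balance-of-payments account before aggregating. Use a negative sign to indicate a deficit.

283.3

Goods: -294.9 + 292.8 + 202.0 = 199.9
Services: -30.3 + 104.2 - 83.8 + 72.7 = 62.8
Primary income: -41.9 - 41.8 = -83.7
Secondary income: 104.3
Current account = 199.9 + 62.8 + (-83.7) + 104.3 = 283.3
(Excluded from the current account — financial account: purchases of foreign government bonds by domestic residents 112.1, increase in resident deposits held at foreign banks 64.6, acquisition of a foreign subsidiary by a resident firm (outward FDI) 130.4, inward foreign direct investment in the manufacturing sector 209.1; capital account: capital transfers received from emigrants 24.2, debt forgiveness received from foreign official creditors 20.0.)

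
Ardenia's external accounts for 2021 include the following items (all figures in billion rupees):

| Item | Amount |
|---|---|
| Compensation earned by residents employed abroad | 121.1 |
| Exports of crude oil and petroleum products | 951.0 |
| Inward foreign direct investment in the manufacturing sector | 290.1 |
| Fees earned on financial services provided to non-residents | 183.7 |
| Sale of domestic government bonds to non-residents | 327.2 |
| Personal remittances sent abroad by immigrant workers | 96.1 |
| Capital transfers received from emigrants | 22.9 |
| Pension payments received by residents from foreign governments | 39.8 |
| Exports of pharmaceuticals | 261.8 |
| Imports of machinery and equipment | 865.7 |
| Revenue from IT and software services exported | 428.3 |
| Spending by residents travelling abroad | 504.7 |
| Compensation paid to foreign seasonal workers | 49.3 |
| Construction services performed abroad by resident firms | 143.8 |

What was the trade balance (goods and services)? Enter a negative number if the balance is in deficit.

598.2

Goods: 261.8 - 865.7 + 951.0 = 347.1
Services: 183.7 + 143.8 - 504.7 + 428.3 = 251.1
Trade balance = 347.1 + 251.1 = 598.2
(Excluded from the trade balance — primary income: compensation earned by residents employed abroad 121.1, compensation paid to foreign seasonal workers 49.3; financial account: inward foreign direct investment in the manufacturing sector 290.1, sale of domestic government bonds to non-residents 327.2; secondary income: personal remittances sent abroad by immigrant workers 96.1, pension payments received by residents from foreign governments 39.8; capital account: capital transfers received from emigrants 22.9.)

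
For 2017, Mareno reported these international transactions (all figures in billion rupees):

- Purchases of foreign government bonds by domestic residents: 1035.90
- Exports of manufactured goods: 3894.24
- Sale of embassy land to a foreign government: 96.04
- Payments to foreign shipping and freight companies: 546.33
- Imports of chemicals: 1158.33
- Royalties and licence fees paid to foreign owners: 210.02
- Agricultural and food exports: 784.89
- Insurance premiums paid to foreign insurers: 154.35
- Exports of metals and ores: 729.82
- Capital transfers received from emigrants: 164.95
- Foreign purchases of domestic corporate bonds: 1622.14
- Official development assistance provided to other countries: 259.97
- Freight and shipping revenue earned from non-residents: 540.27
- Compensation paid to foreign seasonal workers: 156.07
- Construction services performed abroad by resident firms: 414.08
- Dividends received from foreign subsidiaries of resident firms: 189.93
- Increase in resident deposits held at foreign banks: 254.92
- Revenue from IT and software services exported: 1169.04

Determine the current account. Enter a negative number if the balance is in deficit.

Goods: 729.82 + 784.89 - 1158.33 + 3894.24 = 4250.62
Services: 1169.04 - 546.33 - 154.35 + 414.08 - 210.02 + 540.27 = 1212.69
Primary income: -156.07 + 189.93 = 33.86
Secondary income: -259.97
Current account = 4250.62 + 1212.69 + 33.86 + (-259.97) = 5237.20
(Excluded from the current account — financial account: purchases of foreign government bonds by domestic residents 1035.90, foreign purchases of domestic corporate bonds 1622.14, increase in resident deposits held at foreign banks 254.92; capital account: sale of embassy land to a foreign government 96.04, capital transfers received from emigrants 164.95.)

5237.20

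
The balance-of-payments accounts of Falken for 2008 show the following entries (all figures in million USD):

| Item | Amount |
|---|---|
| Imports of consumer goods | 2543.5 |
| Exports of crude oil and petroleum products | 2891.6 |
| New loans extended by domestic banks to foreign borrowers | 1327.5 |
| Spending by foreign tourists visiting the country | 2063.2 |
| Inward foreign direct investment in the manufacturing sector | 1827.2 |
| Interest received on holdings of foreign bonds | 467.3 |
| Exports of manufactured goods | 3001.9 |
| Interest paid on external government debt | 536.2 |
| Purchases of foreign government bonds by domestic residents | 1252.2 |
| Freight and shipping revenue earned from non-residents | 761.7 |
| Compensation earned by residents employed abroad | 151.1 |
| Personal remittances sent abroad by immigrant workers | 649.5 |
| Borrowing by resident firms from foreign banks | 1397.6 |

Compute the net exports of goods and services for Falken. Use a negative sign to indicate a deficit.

Goods: 2891.6 + 3001.9 - 2543.5 = 3350.0
Services: 2063.2 + 761.7 = 2824.9
Trade balance = 3350.0 + 2824.9 = 6174.9
(Excluded from the trade balance — financial account: new loans extended by domestic banks to foreign borrowers 1327.5, inward foreign direct investment in the manufacturing sector 1827.2, purchases of foreign government bonds by domestic residents 1252.2, borrowing by resident firms from foreign banks 1397.6; primary income: interest received on holdings of foreign bonds 467.3, interest paid on external government debt 536.2, compensation earned by residents employed abroad 151.1; secondary income: personal remittances sent abroad by immigrant workers 649.5.)

6174.9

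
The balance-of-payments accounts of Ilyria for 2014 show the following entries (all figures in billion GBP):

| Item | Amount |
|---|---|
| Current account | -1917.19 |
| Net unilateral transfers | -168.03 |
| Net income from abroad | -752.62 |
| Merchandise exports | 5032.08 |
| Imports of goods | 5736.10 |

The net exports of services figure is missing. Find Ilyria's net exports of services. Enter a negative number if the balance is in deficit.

-292.52

Current account = goods balance + services balance + net primary income + net secondary income
Sum of the known components = -1624.67
Net exports of services = CA - (known components) = -1917.19 - (-1624.67) = -292.52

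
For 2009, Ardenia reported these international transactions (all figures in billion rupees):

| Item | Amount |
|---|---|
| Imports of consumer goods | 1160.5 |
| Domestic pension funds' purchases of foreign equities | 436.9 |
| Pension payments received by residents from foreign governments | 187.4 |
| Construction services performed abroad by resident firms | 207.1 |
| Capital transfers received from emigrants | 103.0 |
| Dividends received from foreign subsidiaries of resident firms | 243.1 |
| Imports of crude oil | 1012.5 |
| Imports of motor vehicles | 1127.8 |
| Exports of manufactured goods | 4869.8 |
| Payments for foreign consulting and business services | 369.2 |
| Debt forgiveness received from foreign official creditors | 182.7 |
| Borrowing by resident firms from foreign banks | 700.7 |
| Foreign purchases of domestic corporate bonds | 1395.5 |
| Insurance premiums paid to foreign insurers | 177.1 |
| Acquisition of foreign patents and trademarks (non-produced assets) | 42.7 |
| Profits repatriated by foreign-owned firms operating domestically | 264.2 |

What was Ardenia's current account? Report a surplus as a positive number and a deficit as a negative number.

1396.1

Goods: -1127.8 - 1012.5 + 4869.8 - 1160.5 = 1569.0
Services: -177.1 + 207.1 - 369.2 = -339.2
Primary income: -264.2 + 243.1 = -21.1
Secondary income: 187.4
Current account = 1569.0 + (-339.2) + (-21.1) + 187.4 = 1396.1
(Excluded from the current account — financial account: domestic pension funds' purchases of foreign equities 436.9, borrowing by resident firms from foreign banks 700.7, foreign purchases of domestic corporate bonds 1395.5; capital account: capital transfers received from emigrants 103.0, debt forgiveness received from foreign official creditors 182.7, acquisition of foreign patents and trademarks (non-produced assets) 42.7.)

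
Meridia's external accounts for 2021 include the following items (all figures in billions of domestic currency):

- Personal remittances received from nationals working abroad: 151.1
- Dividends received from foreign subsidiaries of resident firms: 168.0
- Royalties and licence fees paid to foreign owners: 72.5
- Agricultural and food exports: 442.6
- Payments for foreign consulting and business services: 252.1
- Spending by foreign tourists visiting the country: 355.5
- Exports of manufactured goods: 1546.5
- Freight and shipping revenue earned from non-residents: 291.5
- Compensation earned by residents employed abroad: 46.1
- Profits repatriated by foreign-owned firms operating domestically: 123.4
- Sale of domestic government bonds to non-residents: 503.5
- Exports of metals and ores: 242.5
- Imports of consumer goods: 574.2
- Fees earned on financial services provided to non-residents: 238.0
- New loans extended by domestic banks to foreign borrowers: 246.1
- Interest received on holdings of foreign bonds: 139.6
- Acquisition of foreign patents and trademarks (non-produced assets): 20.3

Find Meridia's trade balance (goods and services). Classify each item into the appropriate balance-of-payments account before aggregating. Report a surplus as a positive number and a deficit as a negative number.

Goods: 1546.5 + 442.6 + 242.5 - 574.2 = 1657.4
Services: 355.5 + 238.0 - 72.5 + 291.5 - 252.1 = 560.4
Trade balance = 1657.4 + 560.4 = 2217.8
(Excluded from the trade balance — secondary income: personal remittances received from nationals working abroad 151.1; primary income: dividends received from foreign subsidiaries of resident firms 168.0, compensation earned by residents employed abroad 46.1, profits repatriated by foreign-owned firms operating domestically 123.4, interest received on holdings of foreign bonds 139.6; financial account: sale of domestic government bonds to non-residents 503.5, new loans extended by domestic banks to foreign borrowers 246.1; capital account: acquisition of foreign patents and trademarks (non-produced assets) 20.3.)

2217.8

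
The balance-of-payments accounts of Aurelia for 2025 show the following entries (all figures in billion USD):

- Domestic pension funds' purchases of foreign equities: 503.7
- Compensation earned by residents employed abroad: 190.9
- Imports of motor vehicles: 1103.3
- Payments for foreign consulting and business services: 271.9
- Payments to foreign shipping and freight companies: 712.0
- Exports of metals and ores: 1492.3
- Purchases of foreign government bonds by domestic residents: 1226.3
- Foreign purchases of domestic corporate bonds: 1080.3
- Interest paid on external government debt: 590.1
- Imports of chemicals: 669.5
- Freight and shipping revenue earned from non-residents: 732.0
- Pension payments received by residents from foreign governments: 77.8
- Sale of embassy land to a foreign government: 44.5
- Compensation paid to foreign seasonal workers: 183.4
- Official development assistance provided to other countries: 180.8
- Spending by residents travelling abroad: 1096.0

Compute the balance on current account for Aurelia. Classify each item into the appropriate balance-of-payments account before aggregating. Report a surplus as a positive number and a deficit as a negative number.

-2314.0

Goods: -669.5 + 1492.3 - 1103.3 = -280.5
Services: -712.0 - 1096.0 - 271.9 + 732.0 = -1347.9
Primary income: 190.9 - 590.1 - 183.4 = -582.6
Secondary income: 77.8 - 180.8 = -103.0
Current account = (-280.5) + (-1347.9) + (-582.6) + (-103.0) = -2314.0
(Excluded from the current account — financial account: domestic pension funds' purchases of foreign equities 503.7, purchases of foreign government bonds by domestic residents 1226.3, foreign purchases of domestic corporate bonds 1080.3; capital account: sale of embassy land to a foreign government 44.5.)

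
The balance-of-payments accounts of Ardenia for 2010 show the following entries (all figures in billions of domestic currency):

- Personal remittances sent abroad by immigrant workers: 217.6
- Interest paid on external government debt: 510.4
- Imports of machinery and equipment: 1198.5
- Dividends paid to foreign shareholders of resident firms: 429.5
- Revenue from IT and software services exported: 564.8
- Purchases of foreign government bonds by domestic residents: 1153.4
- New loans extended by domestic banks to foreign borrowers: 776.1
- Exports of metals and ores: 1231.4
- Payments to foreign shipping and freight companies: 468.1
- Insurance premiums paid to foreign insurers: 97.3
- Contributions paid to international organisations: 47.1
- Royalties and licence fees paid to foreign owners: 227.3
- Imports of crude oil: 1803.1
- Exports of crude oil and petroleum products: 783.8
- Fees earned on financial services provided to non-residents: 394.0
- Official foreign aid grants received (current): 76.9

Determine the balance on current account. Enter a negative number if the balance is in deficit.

Goods: 783.8 - 1198.5 + 1231.4 - 1803.1 = -986.4
Services: -468.1 - 227.3 - 97.3 + 394.0 + 564.8 = 166.1
Primary income: -429.5 - 510.4 = -939.9
Secondary income: -47.1 - 217.6 + 76.9 = -187.8
Current account = (-986.4) + 166.1 + (-939.9) + (-187.8) = -1948.0
(Excluded from the current account — financial account: purchases of foreign government bonds by domestic residents 1153.4, new loans extended by domestic banks to foreign borrowers 776.1.)

-1948.0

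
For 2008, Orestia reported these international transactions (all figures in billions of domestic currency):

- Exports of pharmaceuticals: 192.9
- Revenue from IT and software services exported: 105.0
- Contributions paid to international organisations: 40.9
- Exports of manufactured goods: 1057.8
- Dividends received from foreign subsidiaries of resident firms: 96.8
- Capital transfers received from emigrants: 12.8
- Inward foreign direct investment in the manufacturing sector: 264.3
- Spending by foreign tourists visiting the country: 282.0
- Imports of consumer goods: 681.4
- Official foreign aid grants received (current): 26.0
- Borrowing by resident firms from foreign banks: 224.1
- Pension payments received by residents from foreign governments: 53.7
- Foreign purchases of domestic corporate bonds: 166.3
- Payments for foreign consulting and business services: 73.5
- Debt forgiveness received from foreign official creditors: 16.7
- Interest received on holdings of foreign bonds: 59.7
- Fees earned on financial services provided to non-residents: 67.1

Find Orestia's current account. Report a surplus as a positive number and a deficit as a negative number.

Goods: 192.9 - 681.4 + 1057.8 = 569.3
Services: -73.5 + 282.0 + 67.1 + 105.0 = 380.6
Primary income: 59.7 + 96.8 = 156.5
Secondary income: 26.0 + 53.7 - 40.9 = 38.8
Current account = 569.3 + 380.6 + 156.5 + 38.8 = 1145.2
(Excluded from the current account — capital account: capital transfers received from emigrants 12.8, debt forgiveness received from foreign official creditors 16.7; financial account: inward foreign direct investment in the manufacturing sector 264.3, borrowing by resident firms from foreign banks 224.1, foreign purchases of domestic corporate bonds 166.3.)

1145.2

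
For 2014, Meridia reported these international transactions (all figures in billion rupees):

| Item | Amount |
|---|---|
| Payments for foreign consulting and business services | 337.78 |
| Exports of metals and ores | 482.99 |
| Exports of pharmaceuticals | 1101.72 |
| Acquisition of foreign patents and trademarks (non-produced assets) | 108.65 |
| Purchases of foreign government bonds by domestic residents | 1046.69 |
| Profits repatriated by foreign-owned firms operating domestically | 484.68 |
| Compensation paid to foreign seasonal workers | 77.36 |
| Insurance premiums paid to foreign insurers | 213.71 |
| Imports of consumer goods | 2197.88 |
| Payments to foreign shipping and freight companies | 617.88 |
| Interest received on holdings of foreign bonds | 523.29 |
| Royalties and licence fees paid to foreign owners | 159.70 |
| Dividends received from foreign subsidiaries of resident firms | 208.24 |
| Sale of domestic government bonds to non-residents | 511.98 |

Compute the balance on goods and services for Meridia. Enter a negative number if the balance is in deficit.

Goods: 1101.72 + 482.99 - 2197.88 = -613.17
Services: -159.70 - 213.71 - 617.88 - 337.78 = -1329.07
Trade balance = -613.17 + (-1329.07) = -1942.24
(Excluded from the trade balance — capital account: acquisition of foreign patents and trademarks (non-produced assets) 108.65; financial account: purchases of foreign government bonds by domestic residents 1046.69, sale of domestic government bonds to non-residents 511.98; primary income: profits repatriated by foreign-owned firms operating domestically 484.68, compensation paid to foreign seasonal workers 77.36, interest received on holdings of foreign bonds 523.29, dividends received from foreign subsidiaries of resident firms 208.24.)

-1942.24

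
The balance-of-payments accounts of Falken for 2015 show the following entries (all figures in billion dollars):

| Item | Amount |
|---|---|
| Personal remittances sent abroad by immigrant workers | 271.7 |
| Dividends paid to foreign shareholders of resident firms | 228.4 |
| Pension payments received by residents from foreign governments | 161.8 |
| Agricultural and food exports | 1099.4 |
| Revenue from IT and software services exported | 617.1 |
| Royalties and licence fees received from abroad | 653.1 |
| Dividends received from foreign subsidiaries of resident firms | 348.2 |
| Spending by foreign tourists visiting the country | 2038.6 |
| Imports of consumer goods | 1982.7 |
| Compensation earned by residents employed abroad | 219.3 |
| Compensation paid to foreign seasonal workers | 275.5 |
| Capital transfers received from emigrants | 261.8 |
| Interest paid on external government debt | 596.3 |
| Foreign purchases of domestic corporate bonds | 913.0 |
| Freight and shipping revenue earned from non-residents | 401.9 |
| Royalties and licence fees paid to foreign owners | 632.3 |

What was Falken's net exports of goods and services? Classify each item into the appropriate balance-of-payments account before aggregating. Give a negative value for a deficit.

Goods: -1982.7 + 1099.4 = -883.3
Services: -632.3 + 401.9 + 617.1 + 2038.6 + 653.1 = 3078.4
Trade balance = -883.3 + 3078.4 = 2195.1
(Excluded from the trade balance — secondary income: personal remittances sent abroad by immigrant workers 271.7, pension payments received by residents from foreign governments 161.8; primary income: dividends paid to foreign shareholders of resident firms 228.4, dividends received from foreign subsidiaries of resident firms 348.2, compensation earned by residents employed abroad 219.3, compensation paid to foreign seasonal workers 275.5, interest paid on external government debt 596.3; capital account: capital transfers received from emigrants 261.8; financial account: foreign purchases of domestic corporate bonds 913.0.)

2195.1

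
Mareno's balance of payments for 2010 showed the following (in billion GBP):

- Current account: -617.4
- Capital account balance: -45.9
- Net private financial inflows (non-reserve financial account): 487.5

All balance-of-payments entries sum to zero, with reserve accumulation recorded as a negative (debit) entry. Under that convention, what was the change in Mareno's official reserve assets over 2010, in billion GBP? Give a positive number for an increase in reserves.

-175.8

Official reserve transactions balance = -((-617.4) + (-45.9) + 487.5) = 175.8
An accumulation of reserves is recorded as a debit (negative entry), so the change in the stock of reserves is the negative of that balance.
Change in official reserves = -(175.8) = -175.8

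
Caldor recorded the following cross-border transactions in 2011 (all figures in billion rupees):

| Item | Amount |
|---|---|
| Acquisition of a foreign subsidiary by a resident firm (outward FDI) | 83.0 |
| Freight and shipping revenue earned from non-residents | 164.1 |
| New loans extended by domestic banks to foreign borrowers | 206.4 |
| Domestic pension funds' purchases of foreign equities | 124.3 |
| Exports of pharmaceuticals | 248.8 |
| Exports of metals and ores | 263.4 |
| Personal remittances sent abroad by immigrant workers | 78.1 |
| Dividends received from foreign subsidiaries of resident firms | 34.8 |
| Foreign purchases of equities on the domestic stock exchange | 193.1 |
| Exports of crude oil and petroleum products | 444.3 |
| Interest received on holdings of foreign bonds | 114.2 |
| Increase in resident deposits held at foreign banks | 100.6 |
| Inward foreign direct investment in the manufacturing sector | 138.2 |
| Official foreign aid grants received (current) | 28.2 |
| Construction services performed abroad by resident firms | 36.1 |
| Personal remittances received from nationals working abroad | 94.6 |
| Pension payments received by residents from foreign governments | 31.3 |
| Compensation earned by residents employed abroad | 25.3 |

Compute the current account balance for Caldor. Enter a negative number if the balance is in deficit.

Goods: 263.4 + 444.3 + 248.8 = 956.5
Services: 164.1 + 36.1 = 200.2
Primary income: 25.3 + 34.8 + 114.2 = 174.3
Secondary income: 94.6 + 31.3 - 78.1 + 28.2 = 76.0
Current account = 956.5 + 200.2 + 174.3 + 76.0 = 1407.0
(Excluded from the current account — financial account: acquisition of a foreign subsidiary by a resident firm (outward FDI) 83.0, new loans extended by domestic banks to foreign borrowers 206.4, domestic pension funds' purchases of foreign equities 124.3, foreign purchases of equities on the domestic stock exchange 193.1, increase in resident deposits held at foreign banks 100.6, inward foreign direct investment in the manufacturing sector 138.2.)

1407.0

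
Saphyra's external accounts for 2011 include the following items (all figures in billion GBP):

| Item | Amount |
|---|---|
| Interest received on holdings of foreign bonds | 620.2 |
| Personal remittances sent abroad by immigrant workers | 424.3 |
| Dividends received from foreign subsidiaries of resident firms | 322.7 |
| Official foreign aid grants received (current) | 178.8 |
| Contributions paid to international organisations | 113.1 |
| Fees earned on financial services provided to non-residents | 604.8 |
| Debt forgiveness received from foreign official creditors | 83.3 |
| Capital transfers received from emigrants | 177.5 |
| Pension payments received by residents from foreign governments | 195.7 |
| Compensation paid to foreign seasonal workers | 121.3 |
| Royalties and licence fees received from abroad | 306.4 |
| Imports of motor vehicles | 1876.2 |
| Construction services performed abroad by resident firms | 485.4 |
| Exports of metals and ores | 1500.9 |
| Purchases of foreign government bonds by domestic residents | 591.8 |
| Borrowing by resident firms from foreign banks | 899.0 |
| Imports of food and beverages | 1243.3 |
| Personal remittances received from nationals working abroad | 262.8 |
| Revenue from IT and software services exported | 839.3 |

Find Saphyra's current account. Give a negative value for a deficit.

1538.8

Goods: -1876.2 + 1500.9 - 1243.3 = -1618.6
Services: 839.3 + 306.4 + 604.8 + 485.4 = 2235.9
Primary income: 620.2 - 121.3 + 322.7 = 821.6
Secondary income: -113.1 + 195.7 + 262.8 + 178.8 - 424.3 = 99.9
Current account = (-1618.6) + 2235.9 + 821.6 + 99.9 = 1538.8
(Excluded from the current account — capital account: debt forgiveness received from foreign official creditors 83.3, capital transfers received from emigrants 177.5; financial account: purchases of foreign government bonds by domestic residents 591.8, borrowing by resident firms from foreign banks 899.0.)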